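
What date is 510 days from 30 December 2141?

Counting forward 510 days from December 30, 2141.
December has 31 days, so 31 − 30 = 1 day remains after December 30, 2141; 510 − 1 = 509 left.
January 2142 has 31 days: 509 − 31 = 478 left.
February 2142 has 28 days (2142 is not a leap year): 478 − 28 = 450 left.
March 2142 has 31 days: 450 − 31 = 419 left.
April 2142 has 30 days: 419 − 30 = 389 left.
May 2142 has 31 days: 389 − 31 = 358 left.
June 2142 has 30 days: 358 − 30 = 328 left.
July 2142 has 31 days: 328 − 31 = 297 left.
August 2142 has 31 days: 297 − 31 = 266 left.
September 2142 has 30 days: 266 − 30 = 236 left.
October 2142 has 31 days: 236 − 31 = 205 left.
November 2142 has 30 days: 205 − 30 = 175 left.
December 2142 has 31 days: 175 − 31 = 144 left.
January 2143 has 31 days: 144 − 31 = 113 left.
February 2143 has 28 days (2143 is not a leap year): 113 − 28 = 85 left.
March 2143 has 31 days: 85 − 31 = 54 left.
April 2143 has 30 days: 54 − 30 = 24 left.
24 days into May 2143 → May 24, 2143.

May 24, 2143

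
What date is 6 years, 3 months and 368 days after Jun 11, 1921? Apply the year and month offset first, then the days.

Adding 6 years, 3 months and 368 days from June 11, 1921: first the month/year part, then the days.
+6 years → 1927; month 6 + 3 = 9 → September 1927.
Day 11 is valid in September, giving September 11, 1927.
Now add 368 days from September 11, 1927.
September has 30 days, so 30 − 11 = 19 days remain after September 11, 1927; 368 − 19 = 349 left.
October 1927 has 31 days: 349 − 31 = 318 left.
November 1927 has 30 days: 318 − 30 = 288 left.
December 1927 has 31 days: 288 − 31 = 257 left.
January 1928 has 31 days: 257 − 31 = 226 left.
February 1928 has 29 days (1928 is a leap year): 226 − 29 = 197 left.
March 1928 has 31 days: 197 − 31 = 166 left.
April 1928 has 30 days: 166 − 30 = 136 left.
May 1928 has 31 days: 136 − 31 = 105 left.
June 1928 has 30 days: 105 − 30 = 75 left.
July 1928 has 31 days: 75 − 31 = 44 left.
August 1928 has 31 days: 44 − 31 = 13 left.
13 days into September 1928 → September 13, 1928.

September 13, 1928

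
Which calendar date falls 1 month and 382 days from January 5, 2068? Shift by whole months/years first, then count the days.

Counting forward 1 month and 382 days from January 5, 2068: first the month/year part, then the days.
month 1 + 1 = 2 → February 2068.
Day 5 is valid in February, giving February 5, 2068.
Now add 382 days from February 5, 2068.
February has 29 days, so 29 − 5 = 24 days remain after February 5, 2068; 382 − 24 = 358 left.
March 2068 has 31 days: 358 − 31 = 327 left.
April 2068 has 30 days: 327 − 30 = 297 left.
May 2068 has 31 days: 297 − 31 = 266 left.
June 2068 has 30 days: 266 − 30 = 236 left.
July 2068 has 31 days: 236 − 31 = 205 left.
August 2068 has 31 days: 205 − 31 = 174 left.
September 2068 has 30 days: 174 − 30 = 144 left.
October 2068 has 31 days: 144 − 31 = 113 left.
November 2068 has 30 days: 113 − 30 = 83 left.
December 2068 has 31 days: 83 − 31 = 52 left.
January 2069 has 31 days: 52 − 31 = 21 left.
21 days into February 2069 → February 21, 2069.

February 21, 2069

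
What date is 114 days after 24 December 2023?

April 16, 2024

Advancing 114 days from December 24, 2023.
December has 31 days, so 31 − 24 = 7 days remain after December 24, 2023; 114 − 7 = 107 left.
January 2024 has 31 days: 107 − 31 = 76 left.
February 2024 has 29 days (2024 is a leap year): 76 − 29 = 47 left.
March 2024 has 31 days: 47 − 31 = 16 left.
16 days into April 2024 → April 16, 2024.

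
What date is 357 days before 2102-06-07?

June 15, 2101

Counting back 357 days from June 7, 2102.
Going back 7 days from June 7, 2102 reaches the end of the previous month; 357 − 7 = 350 left.
May 2102 has 31 days: 350 − 31 = 319 left.
April 2102 has 30 days: 319 − 30 = 289 left.
March 2102 has 31 days: 289 − 31 = 258 left.
February 2102 has 28 days (2102 is not a leap year): 258 − 28 = 230 left.
January 2102 has 31 days: 230 − 31 = 199 left.
December 2101 has 31 days: 199 − 31 = 168 left.
November 2101 has 30 days: 168 − 30 = 138 left.
October 2101 has 31 days: 138 − 31 = 107 left.
September 2101 has 30 days: 107 − 30 = 77 left.
August 2101 has 31 days: 77 − 31 = 46 left.
July 2101 has 31 days: 46 − 31 = 15 left.
June 2101 has 30 days; 30 − 15 = 15 → June 15, 2101.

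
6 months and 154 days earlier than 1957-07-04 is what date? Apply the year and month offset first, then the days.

August 3, 1956

Going back 6 months and 154 days from July 4, 1957: first the month/year part, then the days.
month 7 − 6 = 1 → January 1957.
Day 4 is valid in January, giving January 4, 1957.
Now subtract 154 days from January 4, 1957.
Going back 4 days from January 4, 1957 reaches the end of the previous month; 154 − 4 = 150 left.
December 1956 has 31 days: 150 − 31 = 119 left.
November 1956 has 30 days: 119 − 30 = 89 left.
October 1956 has 31 days: 89 − 31 = 58 left.
September 1956 has 30 days: 58 − 30 = 28 left.
August 1956 has 31 days; 31 − 28 = 3 → August 3, 1956.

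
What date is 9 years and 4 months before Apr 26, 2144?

Counting back 9 years and 4 months from April 26, 2144.
-9 years → 2135; month 4 − 4 = 0, which is month 12 of year 2134 → December 2134.
Day 26 is valid in December, giving December 26, 2134.

December 26, 2134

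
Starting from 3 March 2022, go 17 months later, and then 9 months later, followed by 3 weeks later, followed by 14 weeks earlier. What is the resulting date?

February 16, 2024

Adding 17 months from March 3, 2022:
month 3 + 17 = 20, which is month 8 of year 2023 → August 2023.
Day 3 is valid in August, giving August 3, 2023.
Adding 9 months from August 3, 2023:
month 8 + 9 = 17, which is month 5 of year 2024 → May 2024.
Day 3 is valid in May, giving May 3, 2024.
Adding 3 weeks (= 21 days) from May 3, 2024:
May has 31 days; 3 + 21 = 24, still in May.
Counting back 14 weeks (= 98 days) from May 24, 2024:
Going back 24 days from May 24, 2024 reaches the end of the previous month; 98 − 24 = 74 left.
April 2024 has 30 days: 74 − 30 = 44 left.
March 2024 has 31 days: 44 − 31 = 13 left.
February 2024 has 29 days; 29 − 13 = 16 → February 16, 2024.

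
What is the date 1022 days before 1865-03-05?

May 18, 1862

Subtracting 1022 days from March 5, 1865.
Going back 5 days from March 5, 1865 reaches the end of the previous month; 1022 − 5 = 1017 left.
February 1865 has 28 days (1865 is not a leap year): 1017 − 28 = 989 left.
January 1865 has 31 days: 989 − 31 = 958 left.
December 1864 has 31 days: 958 − 31 = 927 left.
November 1864 has 30 days: 927 − 30 = 897 left.
October 1864 has 31 days: 897 − 31 = 866 left.
September 1864 has 30 days: 866 − 30 = 836 left.
August 1864 has 31 days: 836 − 31 = 805 left.
July 1864 has 31 days: 805 − 31 = 774 left.
June 1864 has 30 days: 774 − 30 = 744 left.
May 1864 has 31 days: 744 − 31 = 713 left.
April 1864 has 30 days: 713 − 30 = 683 left.
March 1864 has 31 days: 683 − 31 = 652 left.
February 1864 has 29 days (1864 is a leap year): 652 − 29 = 623 left.
January 1864 has 31 days: 623 − 31 = 592 left.
December 1863 has 31 days: 592 − 31 = 561 left.
November 1863 has 30 days: 561 − 30 = 531 left.
October 1863 has 31 days: 531 − 31 = 500 left.
September 1863 has 30 days: 500 − 30 = 470 left.
August 1863 has 31 days: 470 − 31 = 439 left.
July 1863 has 31 days: 439 − 31 = 408 left.
June 1863 has 30 days: 408 − 30 = 378 left.
May 1863 has 31 days: 378 − 31 = 347 left.
April 1863 has 30 days: 347 − 30 = 317 left.
March 1863 has 31 days: 317 − 31 = 286 left.
February 1863 has 28 days (1863 is not a leap year): 286 − 28 = 258 left.
January 1863 has 31 days: 258 − 31 = 227 left.
December 1862 has 31 days: 227 − 31 = 196 left.
November 1862 has 30 days: 196 − 30 = 166 left.
October 1862 has 31 days: 166 − 31 = 135 left.
September 1862 has 30 days: 135 − 30 = 105 left.
August 1862 has 31 days: 105 − 31 = 74 left.
July 1862 has 31 days: 74 − 31 = 43 left.
June 1862 has 30 days: 43 − 30 = 13 left.
May 1862 has 31 days; 31 − 13 = 18 → May 18, 1862.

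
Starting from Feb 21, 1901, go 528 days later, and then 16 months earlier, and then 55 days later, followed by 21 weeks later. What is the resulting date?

Adding 528 days from February 21, 1901:
February has 28 days, so 28 − 21 = 7 days remain after February 21, 1901; 528 − 7 = 521 left.
March 1901 has 31 days: 521 − 31 = 490 left.
April 1901 has 30 days: 490 − 30 = 460 left.
May 1901 has 31 days: 460 − 31 = 429 left.
June 1901 has 30 days: 429 − 30 = 399 left.
July 1901 has 31 days: 399 − 31 = 368 left.
August 1901 has 31 days: 368 − 31 = 337 left.
September 1901 has 30 days: 337 − 30 = 307 left.
October 1901 has 31 days: 307 − 31 = 276 left.
November 1901 has 30 days: 276 − 30 = 246 left.
December 1901 has 31 days: 246 − 31 = 215 left.
January 1902 has 31 days: 215 − 31 = 184 left.
February 1902 has 28 days (1902 is not a leap year): 184 − 28 = 156 left.
March 1902 has 31 days: 156 − 31 = 125 left.
April 1902 has 30 days: 125 − 30 = 95 left.
May 1902 has 31 days: 95 − 31 = 64 left.
June 1902 has 30 days: 64 − 30 = 34 left.
July 1902 has 31 days: 34 − 31 = 3 left.
3 days into August 1902 → August 3, 1902.
Going back 16 months from August 3, 1902:
month 8 − 16 = -8, which is month 4 of year 1901 → April 1901.
Day 3 is valid in April, giving April 3, 1901.
Counting forward 55 days from April 3, 1901:
April has 30 days, so 30 − 3 = 27 days remain after April 3, 1901; 55 − 27 = 28 left.
28 days into May 1901 → May 28, 1901.
Adding 21 weeks (= 147 days) from May 28, 1901:
May has 31 days, so 31 − 28 = 3 days remain after May 28, 1901; 147 − 3 = 144 left.
June 1901 has 30 days: 144 − 30 = 114 left.
July 1901 has 31 days: 114 − 31 = 83 left.
August 1901 has 31 days: 83 − 31 = 52 left.
September 1901 has 30 days: 52 − 30 = 22 left.
22 days into October 1901 → October 22, 1901.

October 22, 1901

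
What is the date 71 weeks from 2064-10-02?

February 11, 2066

Counting forward 71 weeks = 497 days from October 2, 2064.
October has 31 days, so 31 − 2 = 29 days remain after October 2, 2064; 497 − 29 = 468 left.
November 2064 has 30 days: 468 − 30 = 438 left.
December 2064 has 31 days: 438 − 31 = 407 left.
January 2065 has 31 days: 407 − 31 = 376 left.
February 2065 has 28 days (2065 is not a leap year): 376 − 28 = 348 left.
March 2065 has 31 days: 348 − 31 = 317 left.
April 2065 has 30 days: 317 − 30 = 287 left.
May 2065 has 31 days: 287 − 31 = 256 left.
June 2065 has 30 days: 256 − 30 = 226 left.
July 2065 has 31 days: 226 − 31 = 195 left.
August 2065 has 31 days: 195 − 31 = 164 left.
September 2065 has 30 days: 164 − 30 = 134 left.
October 2065 has 31 days: 134 − 31 = 103 left.
November 2065 has 30 days: 103 − 30 = 73 left.
December 2065 has 31 days: 73 − 31 = 42 left.
January 2066 has 31 days: 42 − 31 = 11 left.
11 days into February 2066 → February 11, 2066.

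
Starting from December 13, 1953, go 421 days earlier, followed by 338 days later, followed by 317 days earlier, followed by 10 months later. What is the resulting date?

Subtracting 421 days from December 13, 1953:
Going back 13 days from December 13, 1953 reaches the end of the previous month; 421 − 13 = 408 left.
November 1953 has 30 days: 408 − 30 = 378 left.
October 1953 has 31 days: 378 − 31 = 347 left.
September 1953 has 30 days: 347 − 30 = 317 left.
August 1953 has 31 days: 317 − 31 = 286 left.
July 1953 has 31 days: 286 − 31 = 255 left.
June 1953 has 30 days: 255 − 30 = 225 left.
May 1953 has 31 days: 225 − 31 = 194 left.
April 1953 has 30 days: 194 − 30 = 164 left.
March 1953 has 31 days: 164 − 31 = 133 left.
February 1953 has 28 days (1953 is not a leap year): 133 − 28 = 105 left.
January 1953 has 31 days: 105 − 31 = 74 left.
December 1952 has 31 days: 74 − 31 = 43 left.
November 1952 has 30 days: 43 − 30 = 13 left.
October 1952 has 31 days; 31 − 13 = 18 → October 18, 1952.
Advancing 338 days from October 18, 1952:
October has 31 days, so 31 − 18 = 13 days remain after October 18, 1952; 338 − 13 = 325 left.
November 1952 has 30 days: 325 − 30 = 295 left.
December 1952 has 31 days: 295 − 31 = 264 left.
January 1953 has 31 days: 264 − 31 = 233 left.
February 1953 has 28 days (1953 is not a leap year): 233 − 28 = 205 left.
March 1953 has 31 days: 205 − 31 = 174 left.
April 1953 has 30 days: 174 − 30 = 144 left.
May 1953 has 31 days: 144 − 31 = 113 left.
June 1953 has 30 days: 113 − 30 = 83 left.
July 1953 has 31 days: 83 − 31 = 52 left.
August 1953 has 31 days: 52 − 31 = 21 left.
21 days into September 1953 → September 21, 1953.
Going back 317 days from September 21, 1953:
Going back 21 days from September 21, 1953 reaches the end of the previous month; 317 − 21 = 296 left.
August 1953 has 31 days: 296 − 31 = 265 left.
July 1953 has 31 days: 265 − 31 = 234 left.
June 1953 has 30 days: 234 − 30 = 204 left.
May 1953 has 31 days: 204 − 31 = 173 left.
April 1953 has 30 days: 173 − 30 = 143 left.
March 1953 has 31 days: 143 − 31 = 112 left.
February 1953 has 28 days (1953 is not a leap year): 112 − 28 = 84 left.
January 1953 has 31 days: 84 − 31 = 53 left.
December 1952 has 31 days: 53 − 31 = 22 left.
November 1952 has 30 days; 30 − 22 = 8 → November 8, 1952.
Adding 10 months from November 8, 1952:
month 11 + 10 = 21, which is month 9 of year 1953 → September 1953.
Day 8 is valid in September, giving September 8, 1953.

September 8, 1953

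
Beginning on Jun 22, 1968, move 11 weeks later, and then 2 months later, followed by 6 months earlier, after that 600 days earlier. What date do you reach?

Counting forward 11 weeks (= 77 days) from June 22, 1968:
June has 30 days, so 30 − 22 = 8 days remain after June 22, 1968; 77 − 8 = 69 left.
July 1968 has 31 days: 69 − 31 = 38 left.
August 1968 has 31 days: 38 − 31 = 7 left.
7 days into September 1968 → September 7, 1968.
Adding 2 months from September 7, 1968:
month 9 + 2 = 11 → November 1968.
Day 7 is valid in November, giving November 7, 1968.
Subtracting 6 months from November 7, 1968:
month 11 − 6 = 5 → May 1968.
Day 7 is valid in May, giving May 7, 1968.
Subtracting 600 days from May 7, 1968:
Going back 7 days from May 7, 1968 reaches the end of the previous month; 600 − 7 = 593 left.
April 1968 has 30 days: 593 − 30 = 563 left.
March 1968 has 31 days: 563 − 31 = 532 left.
February 1968 has 29 days (1968 is a leap year): 532 − 29 = 503 left.
January 1968 has 31 days: 503 − 31 = 472 left.
December 1967 has 31 days: 472 − 31 = 441 left.
November 1967 has 30 days: 441 − 30 = 411 left.
October 1967 has 31 days: 411 − 31 = 380 left.
September 1967 has 30 days: 380 − 30 = 350 left.
August 1967 has 31 days: 350 − 31 = 319 left.
July 1967 has 31 days: 319 − 31 = 288 left.
June 1967 has 30 days: 288 − 30 = 258 left.
May 1967 has 31 days: 258 − 31 = 227 left.
April 1967 has 30 days: 227 − 30 = 197 left.
March 1967 has 31 days: 197 − 31 = 166 left.
February 1967 has 28 days (1967 is not a leap year): 166 − 28 = 138 left.
January 1967 has 31 days: 138 − 31 = 107 left.
December 1966 has 31 days: 107 − 31 = 76 left.
November 1966 has 30 days: 76 − 30 = 46 left.
October 1966 has 31 days: 46 − 31 = 15 left.
September 1966 has 30 days; 30 − 15 = 15 → September 15, 1966.

September 15, 1966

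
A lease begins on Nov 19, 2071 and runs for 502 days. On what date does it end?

Advancing 502 days from November 19, 2071.
November has 30 days, so 30 − 19 = 11 days remain after November 19, 2071; 502 − 11 = 491 left.
December 2071 has 31 days: 491 − 31 = 460 left.
January 2072 has 31 days: 460 − 31 = 429 left.
February 2072 has 29 days (2072 is a leap year): 429 − 29 = 400 left.
March 2072 has 31 days: 400 − 31 = 369 left.
April 2072 has 30 days: 369 − 30 = 339 left.
May 2072 has 31 days: 339 − 31 = 308 left.
June 2072 has 30 days: 308 − 30 = 278 left.
July 2072 has 31 days: 278 − 31 = 247 left.
August 2072 has 31 days: 247 − 31 = 216 left.
September 2072 has 30 days: 216 − 30 = 186 left.
October 2072 has 31 days: 186 − 31 = 155 left.
November 2072 has 30 days: 155 − 30 = 125 left.
December 2072 has 31 days: 125 − 31 = 94 left.
January 2073 has 31 days: 94 − 31 = 63 left.
February 2073 has 28 days (2073 is not a leap year): 63 − 28 = 35 left.
March 2073 has 31 days: 35 − 31 = 4 left.
4 days into April 2073 → April 4, 2073.

April 4, 2073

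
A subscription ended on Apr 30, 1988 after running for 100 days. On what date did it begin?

January 21, 1988

Going back 100 days from April 30, 1988.
Going back 30 days from April 30, 1988 reaches the end of the previous month; 100 − 30 = 70 left.
March 1988 has 31 days: 70 − 31 = 39 left.
February 1988 has 29 days (1988 is a leap year): 39 − 29 = 10 left.
January 1988 has 31 days; 31 − 10 = 21 → January 21, 1988.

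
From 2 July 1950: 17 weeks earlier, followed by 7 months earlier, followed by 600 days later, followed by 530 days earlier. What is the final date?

October 14, 1949

Going back 17 weeks (= 119 days) from July 2, 1950:
Going back 2 days from July 2, 1950 reaches the end of the previous month; 119 − 2 = 117 left.
June 1950 has 30 days: 117 − 30 = 87 left.
May 1950 has 31 days: 87 − 31 = 56 left.
April 1950 has 30 days: 56 − 30 = 26 left.
March 1950 has 31 days; 31 − 26 = 5 → March 5, 1950.
Subtracting 7 months from March 5, 1950:
month 3 − 7 = -4, which is month 8 of year 1949 → August 1949.
Day 5 is valid in August, giving August 5, 1949.
Advancing 600 days from August 5, 1949:
August has 31 days, so 31 − 5 = 26 days remain after August 5, 1949; 600 − 26 = 574 left.
September 1949 has 30 days: 574 − 30 = 544 left.
October 1949 has 31 days: 544 − 31 = 513 left.
November 1949 has 30 days: 513 − 30 = 483 left.
December 1949 has 31 days: 483 − 31 = 452 left.
January 1950 has 31 days: 452 − 31 = 421 left.
February 1950 has 28 days (1950 is not a leap year): 421 − 28 = 393 left.
March 1950 has 31 days: 393 − 31 = 362 left.
April 1950 has 30 days: 362 − 30 = 332 left.
May 1950 has 31 days: 332 − 31 = 301 left.
June 1950 has 30 days: 301 − 30 = 271 left.
July 1950 has 31 days: 271 − 31 = 240 left.
August 1950 has 31 days: 240 − 31 = 209 left.
September 1950 has 30 days: 209 − 30 = 179 left.
October 1950 has 31 days: 179 − 31 = 148 left.
November 1950 has 30 days: 148 − 30 = 118 left.
December 1950 has 31 days: 118 − 31 = 87 left.
January 1951 has 31 days: 87 − 31 = 56 left.
February 1951 has 28 days (1951 is not a leap year): 56 − 28 = 28 left.
28 days into March 1951 → March 28, 1951.
Subtracting 530 days from March 28, 1951:
Going back 28 days from March 28, 1951 reaches the end of the previous month; 530 − 28 = 502 left.
February 1951 has 28 days (1951 is not a leap year): 502 − 28 = 474 left.
January 1951 has 31 days: 474 − 31 = 443 left.
December 1950 has 31 days: 443 − 31 = 412 left.
November 1950 has 30 days: 412 − 30 = 382 left.
October 1950 has 31 days: 382 − 31 = 351 left.
September 1950 has 30 days: 351 − 30 = 321 left.
August 1950 has 31 days: 321 − 31 = 290 left.
July 1950 has 31 days: 290 − 31 = 259 left.
June 1950 has 30 days: 259 − 30 = 229 left.
May 1950 has 31 days: 229 − 31 = 198 left.
April 1950 has 30 days: 198 − 30 = 168 left.
March 1950 has 31 days: 168 − 31 = 137 left.
February 1950 has 28 days (1950 is not a leap year): 137 − 28 = 109 left.
January 1950 has 31 days: 109 − 31 = 78 left.
December 1949 has 31 days: 78 − 31 = 47 left.
November 1949 has 30 days: 47 − 30 = 17 left.
October 1949 has 31 days; 31 − 17 = 14 → October 14, 1949.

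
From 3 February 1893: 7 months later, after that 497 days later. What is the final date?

January 13, 1895

Adding 7 months from February 3, 1893:
month 2 + 7 = 9 → September 1893.
Day 3 is valid in September, giving September 3, 1893.
Advancing 497 days from September 3, 1893:
September has 30 days, so 30 − 3 = 27 days remain after September 3, 1893; 497 − 27 = 470 left.
October 1893 has 31 days: 470 − 31 = 439 left.
November 1893 has 30 days: 439 − 30 = 409 left.
December 1893 has 31 days: 409 − 31 = 378 left.
January 1894 has 31 days: 378 − 31 = 347 left.
February 1894 has 28 days (1894 is not a leap year): 347 − 28 = 319 left.
March 1894 has 31 days: 319 − 31 = 288 left.
April 1894 has 30 days: 288 − 30 = 258 left.
May 1894 has 31 days: 258 − 31 = 227 left.
June 1894 has 30 days: 227 − 30 = 197 left.
July 1894 has 31 days: 197 − 31 = 166 left.
August 1894 has 31 days: 166 − 31 = 135 left.
September 1894 has 30 days: 135 − 30 = 105 left.
October 1894 has 31 days: 105 − 31 = 74 left.
November 1894 has 30 days: 74 − 30 = 44 left.
December 1894 has 31 days: 44 − 31 = 13 left.
13 days into January 1895 → January 13, 1895.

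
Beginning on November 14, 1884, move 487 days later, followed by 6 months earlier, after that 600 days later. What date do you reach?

May 9, 1887

Adding 487 days from November 14, 1884:
November has 30 days, so 30 − 14 = 16 days remain after November 14, 1884; 487 − 16 = 471 left.
December 1884 has 31 days: 471 − 31 = 440 left.
January 1885 has 31 days: 440 − 31 = 409 left.
February 1885 has 28 days (1885 is not a leap year): 409 − 28 = 381 left.
March 1885 has 31 days: 381 − 31 = 350 left.
April 1885 has 30 days: 350 − 30 = 320 left.
May 1885 has 31 days: 320 − 31 = 289 left.
June 1885 has 30 days: 289 − 30 = 259 left.
July 1885 has 31 days: 259 − 31 = 228 left.
August 1885 has 31 days: 228 − 31 = 197 left.
September 1885 has 30 days: 197 − 30 = 167 left.
October 1885 has 31 days: 167 − 31 = 136 left.
November 1885 has 30 days: 136 − 30 = 106 left.
December 1885 has 31 days: 106 − 31 = 75 left.
January 1886 has 31 days: 75 − 31 = 44 left.
February 1886 has 28 days (1886 is not a leap year): 44 − 28 = 16 left.
16 days into March 1886 → March 16, 1886.
Going back 6 months from March 16, 1886:
month 3 − 6 = -3, which is month 9 of year 1885 → September 1885.
Day 16 is valid in September, giving September 16, 1885.
Counting forward 600 days from September 16, 1885:
September has 30 days, so 30 − 16 = 14 days remain after September 16, 1885; 600 − 14 = 586 left.
October 1885 has 31 days: 586 − 31 = 555 left.
November 1885 has 30 days: 555 − 30 = 525 left.
December 1885 has 31 days: 525 − 31 = 494 left.
January 1886 has 31 days: 494 − 31 = 463 left.
February 1886 has 28 days (1886 is not a leap year): 463 − 28 = 435 left.
March 1886 has 31 days: 435 − 31 = 404 left.
April 1886 has 30 days: 404 − 30 = 374 left.
May 1886 has 31 days: 374 − 31 = 343 left.
June 1886 has 30 days: 343 − 30 = 313 left.
July 1886 has 31 days: 313 − 31 = 282 left.
August 1886 has 31 days: 282 − 31 = 251 left.
September 1886 has 30 days: 251 − 30 = 221 left.
October 1886 has 31 days: 221 − 31 = 190 left.
November 1886 has 30 days: 190 − 30 = 160 left.
December 1886 has 31 days: 160 − 31 = 129 left.
January 1887 has 31 days: 129 − 31 = 98 left.
February 1887 has 28 days (1887 is not a leap year): 98 − 28 = 70 left.
March 1887 has 31 days: 70 − 31 = 39 left.
April 1887 has 30 days: 39 − 30 = 9 left.
9 days into May 1887 → May 9, 1887.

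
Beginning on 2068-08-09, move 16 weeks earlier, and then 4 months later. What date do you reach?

August 19, 2068

Going back 16 weeks (= 112 days) from August 9, 2068:
Going back 9 days from August 9, 2068 reaches the end of the previous month; 112 − 9 = 103 left.
July 2068 has 31 days: 103 − 31 = 72 left.
June 2068 has 30 days: 72 − 30 = 42 left.
May 2068 has 31 days: 42 − 31 = 11 left.
April 2068 has 30 days; 30 − 11 = 19 → April 19, 2068.
Advancing 4 months from April 19, 2068:
month 4 + 4 = 8 → August 2068.
Day 19 is valid in August, giving August 19, 2068.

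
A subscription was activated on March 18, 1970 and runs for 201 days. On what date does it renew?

October 5, 1970

Adding 201 days from March 18, 1970.
March has 31 days, so 31 − 18 = 13 days remain after March 18, 1970; 201 − 13 = 188 left.
April 1970 has 30 days: 188 − 30 = 158 left.
May 1970 has 31 days: 158 − 31 = 127 left.
June 1970 has 30 days: 127 − 30 = 97 left.
July 1970 has 31 days: 97 − 31 = 66 left.
August 1970 has 31 days: 66 − 31 = 35 left.
September 1970 has 30 days: 35 − 30 = 5 left.
5 days into October 1970 → October 5, 1970.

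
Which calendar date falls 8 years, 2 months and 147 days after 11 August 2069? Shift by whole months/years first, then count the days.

Adding 8 years, 2 months and 147 days from August 11, 2069: first the month/year part, then the days.
+8 years → 2077; month 8 + 2 = 10 → October 2077.
Day 11 is valid in October, giving October 11, 2077.
Now add 147 days from October 11, 2077.
October has 31 days, so 31 − 11 = 20 days remain after October 11, 2077; 147 − 20 = 127 left.
November 2077 has 30 days: 127 − 30 = 97 left.
December 2077 has 31 days: 97 − 31 = 66 left.
January 2078 has 31 days: 66 − 31 = 35 left.
February 2078 has 28 days (2078 is not a leap year): 35 − 28 = 7 left.
7 days into March 2078 → March 7, 2078.

March 7, 2078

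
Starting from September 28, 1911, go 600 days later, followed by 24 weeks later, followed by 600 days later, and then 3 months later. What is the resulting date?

Counting forward 600 days from September 28, 1911:
September has 30 days, so 30 − 28 = 2 days remain after September 28, 1911; 600 − 2 = 598 left.
October 1911 has 31 days: 598 − 31 = 567 left.
November 1911 has 30 days: 567 − 30 = 537 left.
December 1911 has 31 days: 537 − 31 = 506 left.
January 1912 has 31 days: 506 − 31 = 475 left.
February 1912 has 29 days (1912 is a leap year): 475 − 29 = 446 left.
March 1912 has 31 days: 446 − 31 = 415 left.
April 1912 has 30 days: 415 − 30 = 385 left.
May 1912 has 31 days: 385 − 31 = 354 left.
June 1912 has 30 days: 354 − 30 = 324 left.
July 1912 has 31 days: 324 − 31 = 293 left.
August 1912 has 31 days: 293 − 31 = 262 left.
September 1912 has 30 days: 262 − 30 = 232 left.
October 1912 has 31 days: 232 − 31 = 201 left.
November 1912 has 30 days: 201 − 30 = 171 left.
December 1912 has 31 days: 171 − 31 = 140 left.
January 1913 has 31 days: 140 − 31 = 109 left.
February 1913 has 28 days (1913 is not a leap year): 109 − 28 = 81 left.
March 1913 has 31 days: 81 − 31 = 50 left.
April 1913 has 30 days: 50 − 30 = 20 left.
20 days into May 1913 → May 20, 1913.
Advancing 24 weeks (= 168 days) from May 20, 1913:
May has 31 days, so 31 − 20 = 11 days remain after May 20, 1913; 168 − 11 = 157 left.
June 1913 has 30 days: 157 − 30 = 127 left.
July 1913 has 31 days: 127 − 31 = 96 left.
August 1913 has 31 days: 96 − 31 = 65 left.
September 1913 has 30 days: 65 − 30 = 35 left.
October 1913 has 31 days: 35 − 31 = 4 left.
4 days into November 1913 → November 4, 1913.
Advancing 600 days from November 4, 1913:
November has 30 days, so 30 − 4 = 26 days remain after November 4, 1913; 600 − 26 = 574 left.
December 1913 has 31 days: 574 − 31 = 543 left.
January 1914 has 31 days: 543 − 31 = 512 left.
February 1914 has 28 days (1914 is not a leap year): 512 − 28 = 484 left.
March 1914 has 31 days: 484 − 31 = 453 left.
April 1914 has 30 days: 453 − 30 = 423 left.
May 1914 has 31 days: 423 − 31 = 392 left.
June 1914 has 30 days: 392 − 30 = 362 left.
July 1914 has 31 days: 362 − 31 = 331 left.
August 1914 has 31 days: 331 − 31 = 300 left.
September 1914 has 30 days: 300 − 30 = 270 left.
October 1914 has 31 days: 270 − 31 = 239 left.
November 1914 has 30 days: 239 − 30 = 209 left.
December 1914 has 31 days: 209 − 31 = 178 left.
January 1915 has 31 days: 178 − 31 = 147 left.
February 1915 has 28 days (1915 is not a leap year): 147 − 28 = 119 left.
March 1915 has 31 days: 119 − 31 = 88 left.
April 1915 has 30 days: 88 − 30 = 58 left.
May 1915 has 31 days: 58 − 31 = 27 left.
27 days into June 1915 → June 27, 1915.
Advancing 3 months from June 27, 1915:
month 6 + 3 = 9 → September 1915.
Day 27 is valid in September, giving September 27, 1915.

September 27, 1915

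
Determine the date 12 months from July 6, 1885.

July 6, 1886

Counting forward 12 months from July 6, 1885.
month 7 + 12 = 19, which is month 7 of year 1886 → July 1886.
Day 6 is valid in July, giving July 6, 1886.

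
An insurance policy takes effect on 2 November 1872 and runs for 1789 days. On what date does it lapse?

September 26, 1877

Advancing 1789 days from November 2, 1872.
November has 30 days, so 30 − 2 = 28 days remain after November 2, 1872; 1789 − 28 = 1761 left.
December 1872 has 31 days: 1761 − 31 = 1730 left.
January 1873 has 31 days: 1730 − 31 = 1699 left.
February 1873 has 28 days (1873 is not a leap year): 1699 − 28 = 1671 left.
March 1873 has 31 days: 1671 − 31 = 1640 left.
April 1873 has 30 days: 1640 − 30 = 1610 left.
May 1873 has 31 days: 1610 − 31 = 1579 left.
June 1873 has 30 days: 1579 − 30 = 1549 left.
July 1873 has 31 days: 1549 − 31 = 1518 left.
August 1873 has 31 days: 1518 − 31 = 1487 left.
September 1873 has 30 days: 1487 − 30 = 1457 left.
October 1873 has 31 days: 1457 − 31 = 1426 left.
November 1873 has 30 days: 1426 − 30 = 1396 left.
December 1873 has 31 days: 1396 − 31 = 1365 left.
January 1874 has 31 days: 1365 − 31 = 1334 left.
February 1874 has 28 days (1874 is not a leap year): 1334 − 28 = 1306 left.
March 1874 has 31 days: 1306 − 31 = 1275 left.
April 1874 has 30 days: 1275 − 30 = 1245 left.
May 1874 has 31 days: 1245 − 31 = 1214 left.
June 1874 has 30 days: 1214 − 30 = 1184 left.
July 1874 has 31 days: 1184 − 31 = 1153 left.
August 1874 has 31 days: 1153 − 31 = 1122 left.
September 1874 has 30 days: 1122 − 30 = 1092 left.
October 1874 has 31 days: 1092 − 31 = 1061 left.
November 1874 has 30 days: 1061 − 30 = 1031 left.
December 1874 has 31 days: 1031 − 31 = 1000 left.
January 1875 has 31 days: 1000 − 31 = 969 left.
February 1875 has 28 days (1875 is not a leap year): 969 − 28 = 941 left.
March 1875 has 31 days: 941 − 31 = 910 left.
April 1875 has 30 days: 910 − 30 = 880 left.
May 1875 has 31 days: 880 − 31 = 849 left.
June 1875 has 30 days: 849 − 30 = 819 left.
July 1875 has 31 days: 819 − 31 = 788 left.
August 1875 has 31 days: 788 − 31 = 757 left.
September 1875 has 30 days: 757 − 30 = 727 left.
October 1875 has 31 days: 727 − 31 = 696 left.
November 1875 has 30 days: 696 − 30 = 666 left.
December 1875 has 31 days: 666 − 31 = 635 left.
January 1876 has 31 days: 635 − 31 = 604 left.
February 1876 has 29 days (1876 is a leap year): 604 − 29 = 575 left.
March 1876 has 31 days: 575 − 31 = 544 left.
April 1876 has 30 days: 544 − 30 = 514 left.
May 1876 has 31 days: 514 − 31 = 483 left.
June 1876 has 30 days: 483 − 30 = 453 left.
July 1876 has 31 days: 453 − 31 = 422 left.
August 1876 has 31 days: 422 − 31 = 391 left.
September 1876 has 30 days: 391 − 30 = 361 left.
October 1876 has 31 days: 361 − 31 = 330 left.
November 1876 has 30 days: 330 − 30 = 300 left.
December 1876 has 31 days: 300 − 31 = 269 left.
January 1877 has 31 days: 269 − 31 = 238 left.
February 1877 has 28 days (1877 is not a leap year): 238 − 28 = 210 left.
March 1877 has 31 days: 210 − 31 = 179 left.
April 1877 has 30 days: 179 − 30 = 149 left.
May 1877 has 31 days: 149 − 31 = 118 left.
June 1877 has 30 days: 118 − 30 = 88 left.
July 1877 has 31 days: 88 − 31 = 57 left.
August 1877 has 31 days: 57 − 31 = 26 left.
26 days into September 1877 → September 26, 1877.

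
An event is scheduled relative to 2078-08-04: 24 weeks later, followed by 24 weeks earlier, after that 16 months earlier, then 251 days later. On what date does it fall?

Adding 24 weeks (= 168 days) from August 4, 2078:
August has 31 days, so 31 − 4 = 27 days remain after August 4, 2078; 168 − 27 = 141 left.
September 2078 has 30 days: 141 − 30 = 111 left.
October 2078 has 31 days: 111 − 31 = 80 left.
November 2078 has 30 days: 80 − 30 = 50 left.
December 2078 has 31 days: 50 − 31 = 19 left.
19 days into January 2079 → January 19, 2079.
Counting back 24 weeks (= 168 days) from January 19, 2079:
Going back 19 days from January 19, 2079 reaches the end of the previous month; 168 − 19 = 149 left.
December 2078 has 31 days: 149 − 31 = 118 left.
November 2078 has 30 days: 118 − 30 = 88 left.
October 2078 has 31 days: 88 − 31 = 57 left.
September 2078 has 30 days: 57 − 30 = 27 left.
August 2078 has 31 days; 31 − 27 = 4 → August 4, 2078.
Subtracting 16 months from August 4, 2078:
month 8 − 16 = -8, which is month 4 of year 2077 → April 2077.
Day 4 is valid in April, giving April 4, 2077.
Counting forward 251 days from April 4, 2077:
April has 30 days, so 30 − 4 = 26 days remain after April 4, 2077; 251 − 26 = 225 left.
May 2077 has 31 days: 225 − 31 = 194 left.
June 2077 has 30 days: 194 − 30 = 164 left.
July 2077 has 31 days: 164 − 31 = 133 left.
August 2077 has 31 days: 133 − 31 = 102 left.
September 2077 has 30 days: 102 − 30 = 72 left.
October 2077 has 31 days: 72 − 31 = 41 left.
November 2077 has 30 days: 41 − 30 = 11 left.
11 days into December 2077 → December 11, 2077.

December 11, 2077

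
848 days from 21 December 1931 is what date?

April 17, 1934

Counting forward 848 days from December 21, 1931.
December has 31 days, so 31 − 21 = 10 days remain after December 21, 1931; 848 − 10 = 838 left.
January 1932 has 31 days: 838 − 31 = 807 left.
February 1932 has 29 days (1932 is a leap year): 807 − 29 = 778 left.
March 1932 has 31 days: 778 − 31 = 747 left.
April 1932 has 30 days: 747 − 30 = 717 left.
May 1932 has 31 days: 717 − 31 = 686 left.
June 1932 has 30 days: 686 − 30 = 656 left.
July 1932 has 31 days: 656 − 31 = 625 left.
August 1932 has 31 days: 625 − 31 = 594 left.
September 1932 has 30 days: 594 − 30 = 564 left.
October 1932 has 31 days: 564 − 31 = 533 left.
November 1932 has 30 days: 533 − 30 = 503 left.
December 1932 has 31 days: 503 − 31 = 472 left.
January 1933 has 31 days: 472 − 31 = 441 left.
February 1933 has 28 days (1933 is not a leap year): 441 − 28 = 413 left.
March 1933 has 31 days: 413 − 31 = 382 left.
April 1933 has 30 days: 382 − 30 = 352 left.
May 1933 has 31 days: 352 − 31 = 321 left.
June 1933 has 30 days: 321 − 30 = 291 left.
July 1933 has 31 days: 291 − 31 = 260 left.
August 1933 has 31 days: 260 − 31 = 229 left.
September 1933 has 30 days: 229 − 30 = 199 left.
October 1933 has 31 days: 199 − 31 = 168 left.
November 1933 has 30 days: 168 − 30 = 138 left.
December 1933 has 31 days: 138 − 31 = 107 left.
January 1934 has 31 days: 107 − 31 = 76 left.
February 1934 has 28 days (1934 is not a leap year): 76 − 28 = 48 left.
March 1934 has 31 days: 48 − 31 = 17 left.
17 days into April 1934 → April 17, 1934.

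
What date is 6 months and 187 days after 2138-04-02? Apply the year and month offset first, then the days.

Adding 6 months and 187 days from April 2, 2138: first the month/year part, then the days.
month 4 + 6 = 10 → October 2138.
Day 2 is valid in October, giving October 2, 2138.
Now add 187 days from October 2, 2138.
October has 31 days, so 31 − 2 = 29 days remain after October 2, 2138; 187 − 29 = 158 left.
November 2138 has 30 days: 158 − 30 = 128 left.
December 2138 has 31 days: 128 − 31 = 97 left.
January 2139 has 31 days: 97 − 31 = 66 left.
February 2139 has 28 days (2139 is not a leap year): 66 − 28 = 38 left.
March 2139 has 31 days: 38 − 31 = 7 left.
7 days into April 2139 → April 7, 2139.

April 7, 2139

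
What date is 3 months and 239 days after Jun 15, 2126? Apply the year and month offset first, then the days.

May 12, 2127

Adding 3 months and 239 days from June 15, 2126: first the month/year part, then the days.
month 6 + 3 = 9 → September 2126.
Day 15 is valid in September, giving September 15, 2126.
Now add 239 days from September 15, 2126.
September has 30 days, so 30 − 15 = 15 days remain after September 15, 2126; 239 − 15 = 224 left.
October 2126 has 31 days: 224 − 31 = 193 left.
November 2126 has 30 days: 193 − 30 = 163 left.
December 2126 has 31 days: 163 − 31 = 132 left.
January 2127 has 31 days: 132 − 31 = 101 left.
February 2127 has 28 days (2127 is not a leap year): 101 − 28 = 73 left.
March 2127 has 31 days: 73 − 31 = 42 left.
April 2127 has 30 days: 42 − 30 = 12 left.
12 days into May 2127 → May 12, 2127.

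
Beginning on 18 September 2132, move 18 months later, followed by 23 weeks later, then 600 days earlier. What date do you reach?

Adding 18 months from September 18, 2132:
month 9 + 18 = 27, which is month 3 of year 2134 → March 2134.
Day 18 is valid in March, giving March 18, 2134.
Advancing 23 weeks (= 161 days) from March 18, 2134:
March has 31 days, so 31 − 18 = 13 days remain after March 18, 2134; 161 − 13 = 148 left.
April 2134 has 30 days: 148 − 30 = 118 left.
May 2134 has 31 days: 118 − 31 = 87 left.
June 2134 has 30 days: 87 − 30 = 57 left.
July 2134 has 31 days: 57 − 31 = 26 left.
26 days into August 2134 → August 26, 2134.
Subtracting 600 days from August 26, 2134:
Going back 26 days from August 26, 2134 reaches the end of the previous month; 600 − 26 = 574 left.
July 2134 has 31 days: 574 − 31 = 543 left.
June 2134 has 30 days: 543 − 30 = 513 left.
May 2134 has 31 days: 513 − 31 = 482 left.
April 2134 has 30 days: 482 − 30 = 452 left.
March 2134 has 31 days: 452 − 31 = 421 left.
February 2134 has 28 days (2134 is not a leap year): 421 − 28 = 393 left.
January 2134 has 31 days: 393 − 31 = 362 left.
December 2133 has 31 days: 362 − 31 = 331 left.
November 2133 has 30 days: 331 − 30 = 301 left.
October 2133 has 31 days: 301 − 31 = 270 left.
September 2133 has 30 days: 270 − 30 = 240 left.
August 2133 has 31 days: 240 − 31 = 209 left.
July 2133 has 31 days: 209 − 31 = 178 left.
June 2133 has 30 days: 178 − 30 = 148 left.
May 2133 has 31 days: 148 − 31 = 117 left.
April 2133 has 30 days: 117 − 30 = 87 left.
March 2133 has 31 days: 87 − 31 = 56 left.
February 2133 has 28 days (2133 is not a leap year): 56 − 28 = 28 left.
January 2133 has 31 days; 31 − 28 = 3 → January 3, 2133.

January 3, 2133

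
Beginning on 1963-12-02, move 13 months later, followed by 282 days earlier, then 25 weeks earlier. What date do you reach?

Advancing 13 months from December 2, 1963:
month 12 + 13 = 25, which is month 1 of year 1965 → January 1965.
Day 2 is valid in January, giving January 2, 1965.
Counting back 282 days from January 2, 1965:
Going back 2 days from January 2, 1965 reaches the end of the previous month; 282 − 2 = 280 left.
December 1964 has 31 days: 280 − 31 = 249 left.
November 1964 has 30 days: 249 − 30 = 219 left.
October 1964 has 31 days: 219 − 31 = 188 left.
September 1964 has 30 days: 188 − 30 = 158 left.
August 1964 has 31 days: 158 − 31 = 127 left.
July 1964 has 31 days: 127 − 31 = 96 left.
June 1964 has 30 days: 96 − 30 = 66 left.
May 1964 has 31 days: 66 − 31 = 35 left.
April 1964 has 30 days: 35 − 30 = 5 left.
March 1964 has 31 days; 31 − 5 = 26 → March 26, 1964.
Subtracting 25 weeks (= 175 days) from March 26, 1964:
Going back 26 days from March 26, 1964 reaches the end of the previous month; 175 − 26 = 149 left.
February 1964 has 29 days (1964 is a leap year): 149 − 29 = 120 left.
January 1964 has 31 days: 120 − 31 = 89 left.
December 1963 has 31 days: 89 − 31 = 58 left.
November 1963 has 30 days: 58 − 30 = 28 left.
October 1963 has 31 days; 31 − 28 = 3 → October 3, 1963.

October 3, 1963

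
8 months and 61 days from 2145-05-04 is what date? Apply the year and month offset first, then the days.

Counting forward 8 months and 61 days from May 4, 2145: first the month/year part, then the days.
month 5 + 8 = 13, which is month 1 of year 2146 → January 2146.
Day 4 is valid in January, giving January 4, 2146.
Now add 61 days from January 4, 2146.
January has 31 days, so 31 − 4 = 27 days remain after January 4, 2146; 61 − 27 = 34 left.
February 2146 has 28 days (2146 is not a leap year): 34 − 28 = 6 left.
6 days into March 2146 → March 6, 2146.

March 6, 2146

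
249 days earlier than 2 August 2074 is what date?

Going back 249 days from August 2, 2074.
Going back 2 days from August 2, 2074 reaches the end of the previous month; 249 − 2 = 247 left.
July 2074 has 31 days: 247 − 31 = 216 left.
June 2074 has 30 days: 216 − 30 = 186 left.
May 2074 has 31 days: 186 − 31 = 155 left.
April 2074 has 30 days: 155 − 30 = 125 left.
March 2074 has 31 days: 125 − 31 = 94 left.
February 2074 has 28 days (2074 is not a leap year): 94 − 28 = 66 left.
January 2074 has 31 days: 66 − 31 = 35 left.
December 2073 has 31 days: 35 − 31 = 4 left.
November 2073 has 30 days; 30 − 4 = 26 → November 26, 2073.

November 26, 2073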